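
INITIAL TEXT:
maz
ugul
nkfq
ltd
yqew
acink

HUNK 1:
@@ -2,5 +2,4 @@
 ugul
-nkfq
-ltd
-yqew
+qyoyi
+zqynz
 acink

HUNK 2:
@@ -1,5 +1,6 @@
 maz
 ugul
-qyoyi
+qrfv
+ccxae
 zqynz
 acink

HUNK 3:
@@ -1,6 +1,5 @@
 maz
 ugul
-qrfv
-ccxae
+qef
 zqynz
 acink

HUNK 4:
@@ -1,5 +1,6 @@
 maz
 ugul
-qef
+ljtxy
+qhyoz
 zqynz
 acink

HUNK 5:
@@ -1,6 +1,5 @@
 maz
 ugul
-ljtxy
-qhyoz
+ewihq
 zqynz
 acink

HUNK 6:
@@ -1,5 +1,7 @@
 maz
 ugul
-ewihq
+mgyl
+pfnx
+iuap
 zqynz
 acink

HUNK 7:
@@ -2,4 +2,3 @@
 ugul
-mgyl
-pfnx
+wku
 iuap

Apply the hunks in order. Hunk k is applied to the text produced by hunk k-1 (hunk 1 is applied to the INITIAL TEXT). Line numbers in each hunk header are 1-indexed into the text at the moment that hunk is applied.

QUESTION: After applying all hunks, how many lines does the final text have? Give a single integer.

Answer: 6

Derivation:
Hunk 1: at line 2 remove [nkfq,ltd,yqew] add [qyoyi,zqynz] -> 5 lines: maz ugul qyoyi zqynz acink
Hunk 2: at line 1 remove [qyoyi] add [qrfv,ccxae] -> 6 lines: maz ugul qrfv ccxae zqynz acink
Hunk 3: at line 1 remove [qrfv,ccxae] add [qef] -> 5 lines: maz ugul qef zqynz acink
Hunk 4: at line 1 remove [qef] add [ljtxy,qhyoz] -> 6 lines: maz ugul ljtxy qhyoz zqynz acink
Hunk 5: at line 1 remove [ljtxy,qhyoz] add [ewihq] -> 5 lines: maz ugul ewihq zqynz acink
Hunk 6: at line 1 remove [ewihq] add [mgyl,pfnx,iuap] -> 7 lines: maz ugul mgyl pfnx iuap zqynz acink
Hunk 7: at line 2 remove [mgyl,pfnx] add [wku] -> 6 lines: maz ugul wku iuap zqynz acink
Final line count: 6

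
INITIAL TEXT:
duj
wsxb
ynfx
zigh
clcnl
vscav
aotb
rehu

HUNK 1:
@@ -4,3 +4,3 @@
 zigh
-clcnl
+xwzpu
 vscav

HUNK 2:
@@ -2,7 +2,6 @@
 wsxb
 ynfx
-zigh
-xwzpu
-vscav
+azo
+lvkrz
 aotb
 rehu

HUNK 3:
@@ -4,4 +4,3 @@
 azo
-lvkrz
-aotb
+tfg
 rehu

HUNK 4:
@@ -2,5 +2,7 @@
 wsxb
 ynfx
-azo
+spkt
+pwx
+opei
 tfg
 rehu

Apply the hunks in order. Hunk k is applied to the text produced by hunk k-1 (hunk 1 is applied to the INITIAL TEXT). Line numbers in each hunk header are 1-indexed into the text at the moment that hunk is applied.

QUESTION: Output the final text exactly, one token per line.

Answer: duj
wsxb
ynfx
spkt
pwx
opei
tfg
rehu

Derivation:
Hunk 1: at line 4 remove [clcnl] add [xwzpu] -> 8 lines: duj wsxb ynfx zigh xwzpu vscav aotb rehu
Hunk 2: at line 2 remove [zigh,xwzpu,vscav] add [azo,lvkrz] -> 7 lines: duj wsxb ynfx azo lvkrz aotb rehu
Hunk 3: at line 4 remove [lvkrz,aotb] add [tfg] -> 6 lines: duj wsxb ynfx azo tfg rehu
Hunk 4: at line 2 remove [azo] add [spkt,pwx,opei] -> 8 lines: duj wsxb ynfx spkt pwx opei tfg rehu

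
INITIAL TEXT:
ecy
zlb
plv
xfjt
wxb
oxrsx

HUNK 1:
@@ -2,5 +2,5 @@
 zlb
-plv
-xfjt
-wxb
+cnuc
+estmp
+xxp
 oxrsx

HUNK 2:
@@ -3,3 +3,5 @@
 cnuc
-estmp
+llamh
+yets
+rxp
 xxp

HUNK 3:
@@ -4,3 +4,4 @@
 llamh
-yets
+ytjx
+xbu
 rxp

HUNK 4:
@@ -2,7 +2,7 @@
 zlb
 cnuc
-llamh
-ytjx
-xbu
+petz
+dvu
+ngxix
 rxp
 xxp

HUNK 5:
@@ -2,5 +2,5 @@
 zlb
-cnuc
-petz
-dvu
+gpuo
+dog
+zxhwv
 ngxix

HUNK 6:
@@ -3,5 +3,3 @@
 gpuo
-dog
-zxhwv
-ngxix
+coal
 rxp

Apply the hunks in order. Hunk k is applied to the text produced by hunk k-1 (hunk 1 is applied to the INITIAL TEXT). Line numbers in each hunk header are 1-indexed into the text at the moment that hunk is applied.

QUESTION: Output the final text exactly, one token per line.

Hunk 1: at line 2 remove [plv,xfjt,wxb] add [cnuc,estmp,xxp] -> 6 lines: ecy zlb cnuc estmp xxp oxrsx
Hunk 2: at line 3 remove [estmp] add [llamh,yets,rxp] -> 8 lines: ecy zlb cnuc llamh yets rxp xxp oxrsx
Hunk 3: at line 4 remove [yets] add [ytjx,xbu] -> 9 lines: ecy zlb cnuc llamh ytjx xbu rxp xxp oxrsx
Hunk 4: at line 2 remove [llamh,ytjx,xbu] add [petz,dvu,ngxix] -> 9 lines: ecy zlb cnuc petz dvu ngxix rxp xxp oxrsx
Hunk 5: at line 2 remove [cnuc,petz,dvu] add [gpuo,dog,zxhwv] -> 9 lines: ecy zlb gpuo dog zxhwv ngxix rxp xxp oxrsx
Hunk 6: at line 3 remove [dog,zxhwv,ngxix] add [coal] -> 7 lines: ecy zlb gpuo coal rxp xxp oxrsx

Answer: ecy
zlb
gpuo
coal
rxp
xxp
oxrsx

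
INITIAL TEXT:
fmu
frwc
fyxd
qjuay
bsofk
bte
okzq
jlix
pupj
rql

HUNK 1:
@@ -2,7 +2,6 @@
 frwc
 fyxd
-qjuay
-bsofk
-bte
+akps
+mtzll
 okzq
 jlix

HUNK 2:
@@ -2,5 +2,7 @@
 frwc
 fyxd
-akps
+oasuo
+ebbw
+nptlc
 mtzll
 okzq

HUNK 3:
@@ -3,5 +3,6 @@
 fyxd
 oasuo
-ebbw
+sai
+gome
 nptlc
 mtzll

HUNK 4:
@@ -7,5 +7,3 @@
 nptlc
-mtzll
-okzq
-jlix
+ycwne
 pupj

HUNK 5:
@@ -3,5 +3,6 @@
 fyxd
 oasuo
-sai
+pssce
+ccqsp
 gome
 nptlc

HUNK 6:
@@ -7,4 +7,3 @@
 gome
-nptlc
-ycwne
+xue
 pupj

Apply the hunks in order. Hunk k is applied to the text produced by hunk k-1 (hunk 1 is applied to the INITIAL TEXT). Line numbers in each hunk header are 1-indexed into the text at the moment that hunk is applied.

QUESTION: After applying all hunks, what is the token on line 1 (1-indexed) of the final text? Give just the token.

Hunk 1: at line 2 remove [qjuay,bsofk,bte] add [akps,mtzll] -> 9 lines: fmu frwc fyxd akps mtzll okzq jlix pupj rql
Hunk 2: at line 2 remove [akps] add [oasuo,ebbw,nptlc] -> 11 lines: fmu frwc fyxd oasuo ebbw nptlc mtzll okzq jlix pupj rql
Hunk 3: at line 3 remove [ebbw] add [sai,gome] -> 12 lines: fmu frwc fyxd oasuo sai gome nptlc mtzll okzq jlix pupj rql
Hunk 4: at line 7 remove [mtzll,okzq,jlix] add [ycwne] -> 10 lines: fmu frwc fyxd oasuo sai gome nptlc ycwne pupj rql
Hunk 5: at line 3 remove [sai] add [pssce,ccqsp] -> 11 lines: fmu frwc fyxd oasuo pssce ccqsp gome nptlc ycwne pupj rql
Hunk 6: at line 7 remove [nptlc,ycwne] add [xue] -> 10 lines: fmu frwc fyxd oasuo pssce ccqsp gome xue pupj rql
Final line 1: fmu

Answer: fmu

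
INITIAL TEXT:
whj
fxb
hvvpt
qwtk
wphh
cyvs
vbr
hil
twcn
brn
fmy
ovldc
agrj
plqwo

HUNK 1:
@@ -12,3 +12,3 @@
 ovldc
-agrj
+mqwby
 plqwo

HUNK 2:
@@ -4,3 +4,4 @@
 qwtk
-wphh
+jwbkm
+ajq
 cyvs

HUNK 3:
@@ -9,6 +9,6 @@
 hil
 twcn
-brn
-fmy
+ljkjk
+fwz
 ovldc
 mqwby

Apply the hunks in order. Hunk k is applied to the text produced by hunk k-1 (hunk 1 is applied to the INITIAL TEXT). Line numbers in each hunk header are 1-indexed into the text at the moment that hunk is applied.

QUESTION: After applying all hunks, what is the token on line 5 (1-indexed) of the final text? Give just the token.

Hunk 1: at line 12 remove [agrj] add [mqwby] -> 14 lines: whj fxb hvvpt qwtk wphh cyvs vbr hil twcn brn fmy ovldc mqwby plqwo
Hunk 2: at line 4 remove [wphh] add [jwbkm,ajq] -> 15 lines: whj fxb hvvpt qwtk jwbkm ajq cyvs vbr hil twcn brn fmy ovldc mqwby plqwo
Hunk 3: at line 9 remove [brn,fmy] add [ljkjk,fwz] -> 15 lines: whj fxb hvvpt qwtk jwbkm ajq cyvs vbr hil twcn ljkjk fwz ovldc mqwby plqwo
Final line 5: jwbkm

Answer: jwbkm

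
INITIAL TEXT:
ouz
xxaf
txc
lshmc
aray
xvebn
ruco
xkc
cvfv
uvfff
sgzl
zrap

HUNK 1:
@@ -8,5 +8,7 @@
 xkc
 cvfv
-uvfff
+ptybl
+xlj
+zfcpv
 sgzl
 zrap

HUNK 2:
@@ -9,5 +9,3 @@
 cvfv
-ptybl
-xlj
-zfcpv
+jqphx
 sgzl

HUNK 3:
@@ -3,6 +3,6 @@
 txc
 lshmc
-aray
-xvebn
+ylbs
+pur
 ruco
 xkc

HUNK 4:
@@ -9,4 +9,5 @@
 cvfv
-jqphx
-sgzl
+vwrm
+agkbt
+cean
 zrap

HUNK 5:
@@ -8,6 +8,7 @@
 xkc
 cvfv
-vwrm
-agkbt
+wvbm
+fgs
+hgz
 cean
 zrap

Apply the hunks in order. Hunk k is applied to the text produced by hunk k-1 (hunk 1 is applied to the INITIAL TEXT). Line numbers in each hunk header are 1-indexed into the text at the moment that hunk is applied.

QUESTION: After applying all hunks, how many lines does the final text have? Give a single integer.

Answer: 14

Derivation:
Hunk 1: at line 8 remove [uvfff] add [ptybl,xlj,zfcpv] -> 14 lines: ouz xxaf txc lshmc aray xvebn ruco xkc cvfv ptybl xlj zfcpv sgzl zrap
Hunk 2: at line 9 remove [ptybl,xlj,zfcpv] add [jqphx] -> 12 lines: ouz xxaf txc lshmc aray xvebn ruco xkc cvfv jqphx sgzl zrap
Hunk 3: at line 3 remove [aray,xvebn] add [ylbs,pur] -> 12 lines: ouz xxaf txc lshmc ylbs pur ruco xkc cvfv jqphx sgzl zrap
Hunk 4: at line 9 remove [jqphx,sgzl] add [vwrm,agkbt,cean] -> 13 lines: ouz xxaf txc lshmc ylbs pur ruco xkc cvfv vwrm agkbt cean zrap
Hunk 5: at line 8 remove [vwrm,agkbt] add [wvbm,fgs,hgz] -> 14 lines: ouz xxaf txc lshmc ylbs pur ruco xkc cvfv wvbm fgs hgz cean zrap
Final line count: 14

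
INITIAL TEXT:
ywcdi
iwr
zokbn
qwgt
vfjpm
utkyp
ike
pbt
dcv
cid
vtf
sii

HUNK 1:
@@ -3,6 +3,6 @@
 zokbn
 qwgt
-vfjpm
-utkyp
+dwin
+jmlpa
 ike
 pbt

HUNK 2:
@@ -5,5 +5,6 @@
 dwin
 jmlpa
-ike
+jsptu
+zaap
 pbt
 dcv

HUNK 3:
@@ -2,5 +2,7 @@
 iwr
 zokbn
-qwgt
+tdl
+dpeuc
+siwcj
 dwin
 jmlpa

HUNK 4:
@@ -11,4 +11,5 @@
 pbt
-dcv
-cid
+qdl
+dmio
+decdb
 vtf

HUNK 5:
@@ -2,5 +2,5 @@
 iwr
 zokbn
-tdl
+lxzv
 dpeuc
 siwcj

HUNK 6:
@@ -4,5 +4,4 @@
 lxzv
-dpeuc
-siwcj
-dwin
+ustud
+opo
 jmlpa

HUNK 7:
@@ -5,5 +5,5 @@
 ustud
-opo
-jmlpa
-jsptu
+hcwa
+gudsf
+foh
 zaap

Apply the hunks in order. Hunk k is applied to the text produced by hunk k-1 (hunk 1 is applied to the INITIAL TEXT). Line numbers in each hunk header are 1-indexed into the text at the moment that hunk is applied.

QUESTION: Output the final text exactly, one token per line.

Answer: ywcdi
iwr
zokbn
lxzv
ustud
hcwa
gudsf
foh
zaap
pbt
qdl
dmio
decdb
vtf
sii

Derivation:
Hunk 1: at line 3 remove [vfjpm,utkyp] add [dwin,jmlpa] -> 12 lines: ywcdi iwr zokbn qwgt dwin jmlpa ike pbt dcv cid vtf sii
Hunk 2: at line 5 remove [ike] add [jsptu,zaap] -> 13 lines: ywcdi iwr zokbn qwgt dwin jmlpa jsptu zaap pbt dcv cid vtf sii
Hunk 3: at line 2 remove [qwgt] add [tdl,dpeuc,siwcj] -> 15 lines: ywcdi iwr zokbn tdl dpeuc siwcj dwin jmlpa jsptu zaap pbt dcv cid vtf sii
Hunk 4: at line 11 remove [dcv,cid] add [qdl,dmio,decdb] -> 16 lines: ywcdi iwr zokbn tdl dpeuc siwcj dwin jmlpa jsptu zaap pbt qdl dmio decdb vtf sii
Hunk 5: at line 2 remove [tdl] add [lxzv] -> 16 lines: ywcdi iwr zokbn lxzv dpeuc siwcj dwin jmlpa jsptu zaap pbt qdl dmio decdb vtf sii
Hunk 6: at line 4 remove [dpeuc,siwcj,dwin] add [ustud,opo] -> 15 lines: ywcdi iwr zokbn lxzv ustud opo jmlpa jsptu zaap pbt qdl dmio decdb vtf sii
Hunk 7: at line 5 remove [opo,jmlpa,jsptu] add [hcwa,gudsf,foh] -> 15 lines: ywcdi iwr zokbn lxzv ustud hcwa gudsf foh zaap pbt qdl dmio decdb vtf sii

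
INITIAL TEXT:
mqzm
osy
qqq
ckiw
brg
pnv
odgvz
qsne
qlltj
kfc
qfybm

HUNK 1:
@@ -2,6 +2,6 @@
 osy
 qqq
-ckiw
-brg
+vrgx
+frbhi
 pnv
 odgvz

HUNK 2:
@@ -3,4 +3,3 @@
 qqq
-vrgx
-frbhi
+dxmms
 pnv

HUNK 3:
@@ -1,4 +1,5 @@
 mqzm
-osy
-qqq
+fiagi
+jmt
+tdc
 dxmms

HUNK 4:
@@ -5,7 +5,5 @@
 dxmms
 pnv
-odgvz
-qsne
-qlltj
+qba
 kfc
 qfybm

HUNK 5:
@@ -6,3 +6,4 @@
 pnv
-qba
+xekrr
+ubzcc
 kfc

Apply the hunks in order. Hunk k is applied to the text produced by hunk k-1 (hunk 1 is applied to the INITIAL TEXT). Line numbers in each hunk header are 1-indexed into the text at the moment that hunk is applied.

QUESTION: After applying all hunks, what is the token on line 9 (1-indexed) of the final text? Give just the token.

Hunk 1: at line 2 remove [ckiw,brg] add [vrgx,frbhi] -> 11 lines: mqzm osy qqq vrgx frbhi pnv odgvz qsne qlltj kfc qfybm
Hunk 2: at line 3 remove [vrgx,frbhi] add [dxmms] -> 10 lines: mqzm osy qqq dxmms pnv odgvz qsne qlltj kfc qfybm
Hunk 3: at line 1 remove [osy,qqq] add [fiagi,jmt,tdc] -> 11 lines: mqzm fiagi jmt tdc dxmms pnv odgvz qsne qlltj kfc qfybm
Hunk 4: at line 5 remove [odgvz,qsne,qlltj] add [qba] -> 9 lines: mqzm fiagi jmt tdc dxmms pnv qba kfc qfybm
Hunk 5: at line 6 remove [qba] add [xekrr,ubzcc] -> 10 lines: mqzm fiagi jmt tdc dxmms pnv xekrr ubzcc kfc qfybm
Final line 9: kfc

Answer: kfc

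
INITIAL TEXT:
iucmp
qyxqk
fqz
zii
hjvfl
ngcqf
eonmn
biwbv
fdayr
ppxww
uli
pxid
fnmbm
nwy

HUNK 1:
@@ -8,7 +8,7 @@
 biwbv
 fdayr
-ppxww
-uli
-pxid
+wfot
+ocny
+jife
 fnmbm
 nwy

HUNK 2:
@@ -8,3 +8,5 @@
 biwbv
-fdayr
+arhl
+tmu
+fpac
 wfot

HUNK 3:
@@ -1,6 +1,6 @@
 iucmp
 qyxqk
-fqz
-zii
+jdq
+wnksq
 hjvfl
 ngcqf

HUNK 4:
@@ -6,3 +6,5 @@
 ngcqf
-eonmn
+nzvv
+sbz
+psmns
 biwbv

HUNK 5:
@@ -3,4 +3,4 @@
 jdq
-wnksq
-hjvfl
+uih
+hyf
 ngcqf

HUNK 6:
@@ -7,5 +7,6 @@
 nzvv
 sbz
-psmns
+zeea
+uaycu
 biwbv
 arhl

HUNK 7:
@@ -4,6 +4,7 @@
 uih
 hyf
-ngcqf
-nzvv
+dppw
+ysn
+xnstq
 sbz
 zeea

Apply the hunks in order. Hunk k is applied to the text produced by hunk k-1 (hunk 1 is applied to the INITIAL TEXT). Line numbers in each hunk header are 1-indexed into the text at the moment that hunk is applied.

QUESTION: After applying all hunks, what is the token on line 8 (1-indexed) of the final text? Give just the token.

Hunk 1: at line 8 remove [ppxww,uli,pxid] add [wfot,ocny,jife] -> 14 lines: iucmp qyxqk fqz zii hjvfl ngcqf eonmn biwbv fdayr wfot ocny jife fnmbm nwy
Hunk 2: at line 8 remove [fdayr] add [arhl,tmu,fpac] -> 16 lines: iucmp qyxqk fqz zii hjvfl ngcqf eonmn biwbv arhl tmu fpac wfot ocny jife fnmbm nwy
Hunk 3: at line 1 remove [fqz,zii] add [jdq,wnksq] -> 16 lines: iucmp qyxqk jdq wnksq hjvfl ngcqf eonmn biwbv arhl tmu fpac wfot ocny jife fnmbm nwy
Hunk 4: at line 6 remove [eonmn] add [nzvv,sbz,psmns] -> 18 lines: iucmp qyxqk jdq wnksq hjvfl ngcqf nzvv sbz psmns biwbv arhl tmu fpac wfot ocny jife fnmbm nwy
Hunk 5: at line 3 remove [wnksq,hjvfl] add [uih,hyf] -> 18 lines: iucmp qyxqk jdq uih hyf ngcqf nzvv sbz psmns biwbv arhl tmu fpac wfot ocny jife fnmbm nwy
Hunk 6: at line 7 remove [psmns] add [zeea,uaycu] -> 19 lines: iucmp qyxqk jdq uih hyf ngcqf nzvv sbz zeea uaycu biwbv arhl tmu fpac wfot ocny jife fnmbm nwy
Hunk 7: at line 4 remove [ngcqf,nzvv] add [dppw,ysn,xnstq] -> 20 lines: iucmp qyxqk jdq uih hyf dppw ysn xnstq sbz zeea uaycu biwbv arhl tmu fpac wfot ocny jife fnmbm nwy
Final line 8: xnstq

Answer: xnstq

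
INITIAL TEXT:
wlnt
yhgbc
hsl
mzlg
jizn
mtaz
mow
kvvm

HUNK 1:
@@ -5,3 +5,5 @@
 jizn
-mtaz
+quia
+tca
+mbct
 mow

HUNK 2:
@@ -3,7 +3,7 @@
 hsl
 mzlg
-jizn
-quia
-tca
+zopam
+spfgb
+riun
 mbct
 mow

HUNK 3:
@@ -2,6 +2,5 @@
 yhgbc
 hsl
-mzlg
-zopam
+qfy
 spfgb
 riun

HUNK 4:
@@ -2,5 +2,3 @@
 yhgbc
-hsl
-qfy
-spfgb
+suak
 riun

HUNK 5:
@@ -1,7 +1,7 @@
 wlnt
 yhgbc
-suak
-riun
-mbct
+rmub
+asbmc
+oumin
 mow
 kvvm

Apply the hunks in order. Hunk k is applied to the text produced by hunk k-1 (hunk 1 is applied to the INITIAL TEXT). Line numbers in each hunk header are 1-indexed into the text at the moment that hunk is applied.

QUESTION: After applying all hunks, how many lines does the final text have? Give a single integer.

Hunk 1: at line 5 remove [mtaz] add [quia,tca,mbct] -> 10 lines: wlnt yhgbc hsl mzlg jizn quia tca mbct mow kvvm
Hunk 2: at line 3 remove [jizn,quia,tca] add [zopam,spfgb,riun] -> 10 lines: wlnt yhgbc hsl mzlg zopam spfgb riun mbct mow kvvm
Hunk 3: at line 2 remove [mzlg,zopam] add [qfy] -> 9 lines: wlnt yhgbc hsl qfy spfgb riun mbct mow kvvm
Hunk 4: at line 2 remove [hsl,qfy,spfgb] add [suak] -> 7 lines: wlnt yhgbc suak riun mbct mow kvvm
Hunk 5: at line 1 remove [suak,riun,mbct] add [rmub,asbmc,oumin] -> 7 lines: wlnt yhgbc rmub asbmc oumin mow kvvm
Final line count: 7

Answer: 7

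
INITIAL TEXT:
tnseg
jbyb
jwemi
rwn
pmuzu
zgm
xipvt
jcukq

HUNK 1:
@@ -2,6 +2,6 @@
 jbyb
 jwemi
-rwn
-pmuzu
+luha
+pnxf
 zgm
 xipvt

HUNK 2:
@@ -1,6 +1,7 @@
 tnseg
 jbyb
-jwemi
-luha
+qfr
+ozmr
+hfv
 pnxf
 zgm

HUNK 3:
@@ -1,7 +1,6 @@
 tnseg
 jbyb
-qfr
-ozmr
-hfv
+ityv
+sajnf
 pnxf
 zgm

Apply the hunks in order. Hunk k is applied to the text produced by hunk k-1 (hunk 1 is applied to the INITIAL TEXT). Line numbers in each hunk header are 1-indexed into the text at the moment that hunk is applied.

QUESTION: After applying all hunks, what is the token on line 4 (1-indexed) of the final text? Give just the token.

Hunk 1: at line 2 remove [rwn,pmuzu] add [luha,pnxf] -> 8 lines: tnseg jbyb jwemi luha pnxf zgm xipvt jcukq
Hunk 2: at line 1 remove [jwemi,luha] add [qfr,ozmr,hfv] -> 9 lines: tnseg jbyb qfr ozmr hfv pnxf zgm xipvt jcukq
Hunk 3: at line 1 remove [qfr,ozmr,hfv] add [ityv,sajnf] -> 8 lines: tnseg jbyb ityv sajnf pnxf zgm xipvt jcukq
Final line 4: sajnf

Answer: sajnf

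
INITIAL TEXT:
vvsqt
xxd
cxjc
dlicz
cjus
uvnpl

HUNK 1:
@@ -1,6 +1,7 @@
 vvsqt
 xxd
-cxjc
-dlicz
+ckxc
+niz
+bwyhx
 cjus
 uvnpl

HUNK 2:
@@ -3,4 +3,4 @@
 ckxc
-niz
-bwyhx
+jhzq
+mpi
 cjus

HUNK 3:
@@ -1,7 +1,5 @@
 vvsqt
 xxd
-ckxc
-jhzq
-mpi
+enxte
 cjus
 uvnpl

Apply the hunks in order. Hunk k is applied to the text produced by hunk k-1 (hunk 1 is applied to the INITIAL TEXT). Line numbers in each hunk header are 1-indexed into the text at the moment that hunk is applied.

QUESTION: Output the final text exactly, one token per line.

Answer: vvsqt
xxd
enxte
cjus
uvnpl

Derivation:
Hunk 1: at line 1 remove [cxjc,dlicz] add [ckxc,niz,bwyhx] -> 7 lines: vvsqt xxd ckxc niz bwyhx cjus uvnpl
Hunk 2: at line 3 remove [niz,bwyhx] add [jhzq,mpi] -> 7 lines: vvsqt xxd ckxc jhzq mpi cjus uvnpl
Hunk 3: at line 1 remove [ckxc,jhzq,mpi] add [enxte] -> 5 lines: vvsqt xxd enxte cjus uvnpl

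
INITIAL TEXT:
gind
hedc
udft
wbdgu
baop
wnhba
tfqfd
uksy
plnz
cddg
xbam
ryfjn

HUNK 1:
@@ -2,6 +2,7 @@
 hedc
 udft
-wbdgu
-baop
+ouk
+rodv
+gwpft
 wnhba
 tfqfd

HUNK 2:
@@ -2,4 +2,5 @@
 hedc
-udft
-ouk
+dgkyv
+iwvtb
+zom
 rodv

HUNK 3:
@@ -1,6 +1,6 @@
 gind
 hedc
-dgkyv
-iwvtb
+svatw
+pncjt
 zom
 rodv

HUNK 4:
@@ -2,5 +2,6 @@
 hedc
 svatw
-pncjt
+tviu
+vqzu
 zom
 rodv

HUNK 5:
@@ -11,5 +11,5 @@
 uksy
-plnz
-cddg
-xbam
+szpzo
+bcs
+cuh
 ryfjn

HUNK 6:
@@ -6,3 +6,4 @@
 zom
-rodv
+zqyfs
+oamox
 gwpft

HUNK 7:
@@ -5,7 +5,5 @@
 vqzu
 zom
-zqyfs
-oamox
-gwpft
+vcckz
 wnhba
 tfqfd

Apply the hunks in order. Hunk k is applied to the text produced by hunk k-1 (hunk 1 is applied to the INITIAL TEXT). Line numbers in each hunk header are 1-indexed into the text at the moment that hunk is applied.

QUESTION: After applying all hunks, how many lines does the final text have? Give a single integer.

Answer: 14

Derivation:
Hunk 1: at line 2 remove [wbdgu,baop] add [ouk,rodv,gwpft] -> 13 lines: gind hedc udft ouk rodv gwpft wnhba tfqfd uksy plnz cddg xbam ryfjn
Hunk 2: at line 2 remove [udft,ouk] add [dgkyv,iwvtb,zom] -> 14 lines: gind hedc dgkyv iwvtb zom rodv gwpft wnhba tfqfd uksy plnz cddg xbam ryfjn
Hunk 3: at line 1 remove [dgkyv,iwvtb] add [svatw,pncjt] -> 14 lines: gind hedc svatw pncjt zom rodv gwpft wnhba tfqfd uksy plnz cddg xbam ryfjn
Hunk 4: at line 2 remove [pncjt] add [tviu,vqzu] -> 15 lines: gind hedc svatw tviu vqzu zom rodv gwpft wnhba tfqfd uksy plnz cddg xbam ryfjn
Hunk 5: at line 11 remove [plnz,cddg,xbam] add [szpzo,bcs,cuh] -> 15 lines: gind hedc svatw tviu vqzu zom rodv gwpft wnhba tfqfd uksy szpzo bcs cuh ryfjn
Hunk 6: at line 6 remove [rodv] add [zqyfs,oamox] -> 16 lines: gind hedc svatw tviu vqzu zom zqyfs oamox gwpft wnhba tfqfd uksy szpzo bcs cuh ryfjn
Hunk 7: at line 5 remove [zqyfs,oamox,gwpft] add [vcckz] -> 14 lines: gind hedc svatw tviu vqzu zom vcckz wnhba tfqfd uksy szpzo bcs cuh ryfjn
Final line count: 14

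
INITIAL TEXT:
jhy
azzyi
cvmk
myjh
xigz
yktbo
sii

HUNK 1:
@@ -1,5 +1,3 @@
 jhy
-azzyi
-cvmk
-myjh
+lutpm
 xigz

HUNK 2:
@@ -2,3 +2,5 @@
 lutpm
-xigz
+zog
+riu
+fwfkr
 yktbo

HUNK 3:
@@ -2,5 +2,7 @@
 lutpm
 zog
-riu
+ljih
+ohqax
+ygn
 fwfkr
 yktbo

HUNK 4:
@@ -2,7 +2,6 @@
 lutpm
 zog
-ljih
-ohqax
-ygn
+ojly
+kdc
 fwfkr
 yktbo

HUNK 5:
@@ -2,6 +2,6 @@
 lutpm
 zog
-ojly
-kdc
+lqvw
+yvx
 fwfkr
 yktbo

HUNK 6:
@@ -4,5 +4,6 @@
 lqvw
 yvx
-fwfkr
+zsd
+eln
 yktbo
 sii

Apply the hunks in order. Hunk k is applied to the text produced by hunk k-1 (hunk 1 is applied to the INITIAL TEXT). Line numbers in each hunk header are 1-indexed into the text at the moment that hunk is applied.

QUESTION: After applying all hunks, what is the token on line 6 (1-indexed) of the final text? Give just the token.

Answer: zsd

Derivation:
Hunk 1: at line 1 remove [azzyi,cvmk,myjh] add [lutpm] -> 5 lines: jhy lutpm xigz yktbo sii
Hunk 2: at line 2 remove [xigz] add [zog,riu,fwfkr] -> 7 lines: jhy lutpm zog riu fwfkr yktbo sii
Hunk 3: at line 2 remove [riu] add [ljih,ohqax,ygn] -> 9 lines: jhy lutpm zog ljih ohqax ygn fwfkr yktbo sii
Hunk 4: at line 2 remove [ljih,ohqax,ygn] add [ojly,kdc] -> 8 lines: jhy lutpm zog ojly kdc fwfkr yktbo sii
Hunk 5: at line 2 remove [ojly,kdc] add [lqvw,yvx] -> 8 lines: jhy lutpm zog lqvw yvx fwfkr yktbo sii
Hunk 6: at line 4 remove [fwfkr] add [zsd,eln] -> 9 lines: jhy lutpm zog lqvw yvx zsd eln yktbo sii
Final line 6: zsd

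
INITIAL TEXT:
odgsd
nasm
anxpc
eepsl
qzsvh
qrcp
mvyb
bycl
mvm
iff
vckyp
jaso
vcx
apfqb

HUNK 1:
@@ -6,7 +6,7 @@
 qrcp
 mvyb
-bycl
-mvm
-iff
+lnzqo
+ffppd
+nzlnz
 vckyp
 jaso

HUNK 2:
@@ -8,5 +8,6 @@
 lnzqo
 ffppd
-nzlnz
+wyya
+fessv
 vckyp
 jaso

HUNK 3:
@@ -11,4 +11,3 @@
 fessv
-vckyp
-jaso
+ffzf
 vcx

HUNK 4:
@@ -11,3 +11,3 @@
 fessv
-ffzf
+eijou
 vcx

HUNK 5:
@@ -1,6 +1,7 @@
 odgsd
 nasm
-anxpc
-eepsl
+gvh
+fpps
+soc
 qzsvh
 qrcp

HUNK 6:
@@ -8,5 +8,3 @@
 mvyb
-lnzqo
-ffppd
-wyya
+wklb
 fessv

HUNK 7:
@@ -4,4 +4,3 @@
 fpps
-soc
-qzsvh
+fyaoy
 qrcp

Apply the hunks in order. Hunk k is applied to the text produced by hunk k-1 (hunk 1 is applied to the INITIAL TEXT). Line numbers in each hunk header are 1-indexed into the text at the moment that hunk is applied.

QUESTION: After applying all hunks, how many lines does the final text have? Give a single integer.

Answer: 12

Derivation:
Hunk 1: at line 6 remove [bycl,mvm,iff] add [lnzqo,ffppd,nzlnz] -> 14 lines: odgsd nasm anxpc eepsl qzsvh qrcp mvyb lnzqo ffppd nzlnz vckyp jaso vcx apfqb
Hunk 2: at line 8 remove [nzlnz] add [wyya,fessv] -> 15 lines: odgsd nasm anxpc eepsl qzsvh qrcp mvyb lnzqo ffppd wyya fessv vckyp jaso vcx apfqb
Hunk 3: at line 11 remove [vckyp,jaso] add [ffzf] -> 14 lines: odgsd nasm anxpc eepsl qzsvh qrcp mvyb lnzqo ffppd wyya fessv ffzf vcx apfqb
Hunk 4: at line 11 remove [ffzf] add [eijou] -> 14 lines: odgsd nasm anxpc eepsl qzsvh qrcp mvyb lnzqo ffppd wyya fessv eijou vcx apfqb
Hunk 5: at line 1 remove [anxpc,eepsl] add [gvh,fpps,soc] -> 15 lines: odgsd nasm gvh fpps soc qzsvh qrcp mvyb lnzqo ffppd wyya fessv eijou vcx apfqb
Hunk 6: at line 8 remove [lnzqo,ffppd,wyya] add [wklb] -> 13 lines: odgsd nasm gvh fpps soc qzsvh qrcp mvyb wklb fessv eijou vcx apfqb
Hunk 7: at line 4 remove [soc,qzsvh] add [fyaoy] -> 12 lines: odgsd nasm gvh fpps fyaoy qrcp mvyb wklb fessv eijou vcx apfqb
Final line count: 12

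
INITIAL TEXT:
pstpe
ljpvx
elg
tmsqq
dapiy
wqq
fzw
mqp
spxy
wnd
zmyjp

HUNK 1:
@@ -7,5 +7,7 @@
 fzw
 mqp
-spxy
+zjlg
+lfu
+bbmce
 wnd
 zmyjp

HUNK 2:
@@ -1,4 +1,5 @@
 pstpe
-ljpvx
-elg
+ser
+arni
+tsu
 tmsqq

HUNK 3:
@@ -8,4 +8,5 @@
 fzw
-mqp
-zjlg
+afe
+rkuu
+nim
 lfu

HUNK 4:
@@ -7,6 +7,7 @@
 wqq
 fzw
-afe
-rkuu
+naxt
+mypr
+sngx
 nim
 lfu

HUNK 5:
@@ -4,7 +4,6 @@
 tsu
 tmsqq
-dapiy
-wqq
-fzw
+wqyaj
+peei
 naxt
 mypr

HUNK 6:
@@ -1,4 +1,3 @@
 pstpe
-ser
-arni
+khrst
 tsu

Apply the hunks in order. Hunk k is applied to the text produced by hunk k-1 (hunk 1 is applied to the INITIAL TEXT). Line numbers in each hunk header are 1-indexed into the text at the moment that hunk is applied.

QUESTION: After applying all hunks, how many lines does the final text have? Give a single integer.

Answer: 14

Derivation:
Hunk 1: at line 7 remove [spxy] add [zjlg,lfu,bbmce] -> 13 lines: pstpe ljpvx elg tmsqq dapiy wqq fzw mqp zjlg lfu bbmce wnd zmyjp
Hunk 2: at line 1 remove [ljpvx,elg] add [ser,arni,tsu] -> 14 lines: pstpe ser arni tsu tmsqq dapiy wqq fzw mqp zjlg lfu bbmce wnd zmyjp
Hunk 3: at line 8 remove [mqp,zjlg] add [afe,rkuu,nim] -> 15 lines: pstpe ser arni tsu tmsqq dapiy wqq fzw afe rkuu nim lfu bbmce wnd zmyjp
Hunk 4: at line 7 remove [afe,rkuu] add [naxt,mypr,sngx] -> 16 lines: pstpe ser arni tsu tmsqq dapiy wqq fzw naxt mypr sngx nim lfu bbmce wnd zmyjp
Hunk 5: at line 4 remove [dapiy,wqq,fzw] add [wqyaj,peei] -> 15 lines: pstpe ser arni tsu tmsqq wqyaj peei naxt mypr sngx nim lfu bbmce wnd zmyjp
Hunk 6: at line 1 remove [ser,arni] add [khrst] -> 14 lines: pstpe khrst tsu tmsqq wqyaj peei naxt mypr sngx nim lfu bbmce wnd zmyjp
Final line count: 14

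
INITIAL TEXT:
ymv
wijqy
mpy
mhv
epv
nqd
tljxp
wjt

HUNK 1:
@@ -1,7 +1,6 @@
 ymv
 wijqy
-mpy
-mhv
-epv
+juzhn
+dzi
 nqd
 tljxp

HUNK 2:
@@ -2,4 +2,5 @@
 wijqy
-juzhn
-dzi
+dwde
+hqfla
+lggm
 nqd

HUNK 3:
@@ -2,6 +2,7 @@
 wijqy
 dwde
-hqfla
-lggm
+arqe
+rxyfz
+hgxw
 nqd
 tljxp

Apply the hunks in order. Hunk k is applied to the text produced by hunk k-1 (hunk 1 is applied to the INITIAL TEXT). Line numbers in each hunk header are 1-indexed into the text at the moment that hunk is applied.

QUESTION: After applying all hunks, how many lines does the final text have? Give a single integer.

Answer: 9

Derivation:
Hunk 1: at line 1 remove [mpy,mhv,epv] add [juzhn,dzi] -> 7 lines: ymv wijqy juzhn dzi nqd tljxp wjt
Hunk 2: at line 2 remove [juzhn,dzi] add [dwde,hqfla,lggm] -> 8 lines: ymv wijqy dwde hqfla lggm nqd tljxp wjt
Hunk 3: at line 2 remove [hqfla,lggm] add [arqe,rxyfz,hgxw] -> 9 lines: ymv wijqy dwde arqe rxyfz hgxw nqd tljxp wjt
Final line count: 9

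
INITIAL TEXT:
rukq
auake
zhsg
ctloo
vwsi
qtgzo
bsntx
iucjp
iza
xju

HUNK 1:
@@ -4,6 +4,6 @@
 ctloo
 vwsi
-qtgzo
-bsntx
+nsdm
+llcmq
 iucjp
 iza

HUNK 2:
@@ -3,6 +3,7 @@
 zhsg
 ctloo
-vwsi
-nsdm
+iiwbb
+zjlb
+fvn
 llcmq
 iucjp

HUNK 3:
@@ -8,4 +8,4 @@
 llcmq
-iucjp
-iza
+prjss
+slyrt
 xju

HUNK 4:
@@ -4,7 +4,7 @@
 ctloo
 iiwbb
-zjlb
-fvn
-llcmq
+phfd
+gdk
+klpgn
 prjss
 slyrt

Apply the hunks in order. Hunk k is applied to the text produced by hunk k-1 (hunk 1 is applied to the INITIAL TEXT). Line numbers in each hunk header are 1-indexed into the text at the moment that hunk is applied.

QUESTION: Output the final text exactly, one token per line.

Answer: rukq
auake
zhsg
ctloo
iiwbb
phfd
gdk
klpgn
prjss
slyrt
xju

Derivation:
Hunk 1: at line 4 remove [qtgzo,bsntx] add [nsdm,llcmq] -> 10 lines: rukq auake zhsg ctloo vwsi nsdm llcmq iucjp iza xju
Hunk 2: at line 3 remove [vwsi,nsdm] add [iiwbb,zjlb,fvn] -> 11 lines: rukq auake zhsg ctloo iiwbb zjlb fvn llcmq iucjp iza xju
Hunk 3: at line 8 remove [iucjp,iza] add [prjss,slyrt] -> 11 lines: rukq auake zhsg ctloo iiwbb zjlb fvn llcmq prjss slyrt xju
Hunk 4: at line 4 remove [zjlb,fvn,llcmq] add [phfd,gdk,klpgn] -> 11 lines: rukq auake zhsg ctloo iiwbb phfd gdk klpgn prjss slyrt xju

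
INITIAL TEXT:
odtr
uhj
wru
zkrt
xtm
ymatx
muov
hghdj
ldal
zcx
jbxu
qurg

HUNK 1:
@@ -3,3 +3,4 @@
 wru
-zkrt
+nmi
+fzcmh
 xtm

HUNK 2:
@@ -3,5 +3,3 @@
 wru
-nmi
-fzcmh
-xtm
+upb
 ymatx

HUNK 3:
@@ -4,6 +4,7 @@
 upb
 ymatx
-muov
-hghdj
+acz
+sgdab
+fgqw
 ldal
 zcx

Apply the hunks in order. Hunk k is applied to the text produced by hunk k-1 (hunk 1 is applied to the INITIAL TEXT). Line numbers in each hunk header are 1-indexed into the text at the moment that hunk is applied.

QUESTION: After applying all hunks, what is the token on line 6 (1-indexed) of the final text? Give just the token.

Hunk 1: at line 3 remove [zkrt] add [nmi,fzcmh] -> 13 lines: odtr uhj wru nmi fzcmh xtm ymatx muov hghdj ldal zcx jbxu qurg
Hunk 2: at line 3 remove [nmi,fzcmh,xtm] add [upb] -> 11 lines: odtr uhj wru upb ymatx muov hghdj ldal zcx jbxu qurg
Hunk 3: at line 4 remove [muov,hghdj] add [acz,sgdab,fgqw] -> 12 lines: odtr uhj wru upb ymatx acz sgdab fgqw ldal zcx jbxu qurg
Final line 6: acz

Answer: acz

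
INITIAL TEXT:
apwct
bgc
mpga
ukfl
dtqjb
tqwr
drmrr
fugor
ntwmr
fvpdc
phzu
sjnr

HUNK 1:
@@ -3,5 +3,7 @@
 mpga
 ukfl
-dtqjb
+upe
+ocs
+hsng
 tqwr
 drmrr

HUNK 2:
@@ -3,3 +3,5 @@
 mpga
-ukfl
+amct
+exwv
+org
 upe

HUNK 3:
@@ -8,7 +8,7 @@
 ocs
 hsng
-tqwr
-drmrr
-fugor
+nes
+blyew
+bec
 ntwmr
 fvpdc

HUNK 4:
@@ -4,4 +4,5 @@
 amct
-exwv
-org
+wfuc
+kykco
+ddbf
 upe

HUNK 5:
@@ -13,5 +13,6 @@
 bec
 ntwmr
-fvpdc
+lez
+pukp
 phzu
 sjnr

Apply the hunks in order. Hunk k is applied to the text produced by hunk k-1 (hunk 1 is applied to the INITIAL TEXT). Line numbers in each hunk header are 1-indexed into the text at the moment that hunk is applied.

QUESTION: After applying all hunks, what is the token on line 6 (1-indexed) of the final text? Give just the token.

Hunk 1: at line 3 remove [dtqjb] add [upe,ocs,hsng] -> 14 lines: apwct bgc mpga ukfl upe ocs hsng tqwr drmrr fugor ntwmr fvpdc phzu sjnr
Hunk 2: at line 3 remove [ukfl] add [amct,exwv,org] -> 16 lines: apwct bgc mpga amct exwv org upe ocs hsng tqwr drmrr fugor ntwmr fvpdc phzu sjnr
Hunk 3: at line 8 remove [tqwr,drmrr,fugor] add [nes,blyew,bec] -> 16 lines: apwct bgc mpga amct exwv org upe ocs hsng nes blyew bec ntwmr fvpdc phzu sjnr
Hunk 4: at line 4 remove [exwv,org] add [wfuc,kykco,ddbf] -> 17 lines: apwct bgc mpga amct wfuc kykco ddbf upe ocs hsng nes blyew bec ntwmr fvpdc phzu sjnr
Hunk 5: at line 13 remove [fvpdc] add [lez,pukp] -> 18 lines: apwct bgc mpga amct wfuc kykco ddbf upe ocs hsng nes blyew bec ntwmr lez pukp phzu sjnr
Final line 6: kykco

Answer: kykco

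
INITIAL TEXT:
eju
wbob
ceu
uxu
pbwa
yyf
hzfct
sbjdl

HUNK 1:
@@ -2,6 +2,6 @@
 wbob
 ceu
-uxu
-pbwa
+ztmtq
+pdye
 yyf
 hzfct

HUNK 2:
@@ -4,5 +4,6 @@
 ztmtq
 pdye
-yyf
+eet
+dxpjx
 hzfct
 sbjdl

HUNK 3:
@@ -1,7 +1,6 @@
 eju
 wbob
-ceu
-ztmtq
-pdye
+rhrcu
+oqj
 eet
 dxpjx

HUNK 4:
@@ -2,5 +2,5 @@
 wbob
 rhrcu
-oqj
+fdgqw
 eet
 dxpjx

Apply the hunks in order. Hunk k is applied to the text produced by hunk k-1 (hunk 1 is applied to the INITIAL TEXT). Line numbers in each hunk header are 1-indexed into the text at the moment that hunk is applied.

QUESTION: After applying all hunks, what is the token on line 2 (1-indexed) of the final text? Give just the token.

Hunk 1: at line 2 remove [uxu,pbwa] add [ztmtq,pdye] -> 8 lines: eju wbob ceu ztmtq pdye yyf hzfct sbjdl
Hunk 2: at line 4 remove [yyf] add [eet,dxpjx] -> 9 lines: eju wbob ceu ztmtq pdye eet dxpjx hzfct sbjdl
Hunk 3: at line 1 remove [ceu,ztmtq,pdye] add [rhrcu,oqj] -> 8 lines: eju wbob rhrcu oqj eet dxpjx hzfct sbjdl
Hunk 4: at line 2 remove [oqj] add [fdgqw] -> 8 lines: eju wbob rhrcu fdgqw eet dxpjx hzfct sbjdl
Final line 2: wbob

Answer: wbob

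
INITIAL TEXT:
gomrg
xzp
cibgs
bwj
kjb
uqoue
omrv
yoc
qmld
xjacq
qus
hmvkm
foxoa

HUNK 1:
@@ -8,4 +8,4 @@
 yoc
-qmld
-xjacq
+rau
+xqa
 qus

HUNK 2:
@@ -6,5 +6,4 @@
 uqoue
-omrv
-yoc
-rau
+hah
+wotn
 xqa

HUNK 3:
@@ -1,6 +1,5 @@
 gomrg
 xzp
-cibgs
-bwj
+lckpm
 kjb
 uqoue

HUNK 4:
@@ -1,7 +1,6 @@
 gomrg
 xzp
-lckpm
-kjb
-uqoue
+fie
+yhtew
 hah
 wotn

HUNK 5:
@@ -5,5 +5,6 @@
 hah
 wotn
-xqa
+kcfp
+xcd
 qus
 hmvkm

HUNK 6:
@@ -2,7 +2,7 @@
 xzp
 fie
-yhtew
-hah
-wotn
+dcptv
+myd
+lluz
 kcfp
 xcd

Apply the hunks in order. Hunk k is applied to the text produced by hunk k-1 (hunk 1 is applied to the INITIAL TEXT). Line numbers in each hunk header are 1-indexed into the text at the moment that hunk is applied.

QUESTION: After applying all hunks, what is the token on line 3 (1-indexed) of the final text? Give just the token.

Hunk 1: at line 8 remove [qmld,xjacq] add [rau,xqa] -> 13 lines: gomrg xzp cibgs bwj kjb uqoue omrv yoc rau xqa qus hmvkm foxoa
Hunk 2: at line 6 remove [omrv,yoc,rau] add [hah,wotn] -> 12 lines: gomrg xzp cibgs bwj kjb uqoue hah wotn xqa qus hmvkm foxoa
Hunk 3: at line 1 remove [cibgs,bwj] add [lckpm] -> 11 lines: gomrg xzp lckpm kjb uqoue hah wotn xqa qus hmvkm foxoa
Hunk 4: at line 1 remove [lckpm,kjb,uqoue] add [fie,yhtew] -> 10 lines: gomrg xzp fie yhtew hah wotn xqa qus hmvkm foxoa
Hunk 5: at line 5 remove [xqa] add [kcfp,xcd] -> 11 lines: gomrg xzp fie yhtew hah wotn kcfp xcd qus hmvkm foxoa
Hunk 6: at line 2 remove [yhtew,hah,wotn] add [dcptv,myd,lluz] -> 11 lines: gomrg xzp fie dcptv myd lluz kcfp xcd qus hmvkm foxoa
Final line 3: fie

Answer: fie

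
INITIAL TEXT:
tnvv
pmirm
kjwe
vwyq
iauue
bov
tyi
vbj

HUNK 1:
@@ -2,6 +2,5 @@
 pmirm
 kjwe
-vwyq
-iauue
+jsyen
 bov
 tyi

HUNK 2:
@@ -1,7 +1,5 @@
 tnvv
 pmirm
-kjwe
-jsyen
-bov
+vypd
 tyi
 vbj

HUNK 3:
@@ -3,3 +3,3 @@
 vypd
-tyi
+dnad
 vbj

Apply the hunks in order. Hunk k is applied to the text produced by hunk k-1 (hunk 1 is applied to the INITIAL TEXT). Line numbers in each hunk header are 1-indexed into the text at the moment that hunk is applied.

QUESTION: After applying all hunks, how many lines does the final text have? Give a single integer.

Answer: 5

Derivation:
Hunk 1: at line 2 remove [vwyq,iauue] add [jsyen] -> 7 lines: tnvv pmirm kjwe jsyen bov tyi vbj
Hunk 2: at line 1 remove [kjwe,jsyen,bov] add [vypd] -> 5 lines: tnvv pmirm vypd tyi vbj
Hunk 3: at line 3 remove [tyi] add [dnad] -> 5 lines: tnvv pmirm vypd dnad vbj
Final line count: 5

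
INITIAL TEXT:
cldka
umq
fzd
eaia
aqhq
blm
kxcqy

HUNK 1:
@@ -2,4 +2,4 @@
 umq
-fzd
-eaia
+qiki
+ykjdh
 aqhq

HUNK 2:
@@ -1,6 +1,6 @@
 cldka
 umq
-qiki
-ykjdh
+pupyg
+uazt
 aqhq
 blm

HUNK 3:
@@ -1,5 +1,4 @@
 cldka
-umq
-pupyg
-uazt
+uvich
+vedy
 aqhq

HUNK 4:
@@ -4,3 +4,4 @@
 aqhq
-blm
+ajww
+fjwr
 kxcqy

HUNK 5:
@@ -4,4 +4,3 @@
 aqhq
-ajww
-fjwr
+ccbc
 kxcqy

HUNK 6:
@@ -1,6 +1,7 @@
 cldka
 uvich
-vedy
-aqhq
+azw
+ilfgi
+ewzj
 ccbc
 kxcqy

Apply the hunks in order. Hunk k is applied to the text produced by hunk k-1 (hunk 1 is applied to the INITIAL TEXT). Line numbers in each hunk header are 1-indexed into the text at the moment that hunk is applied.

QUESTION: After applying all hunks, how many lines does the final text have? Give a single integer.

Answer: 7

Derivation:
Hunk 1: at line 2 remove [fzd,eaia] add [qiki,ykjdh] -> 7 lines: cldka umq qiki ykjdh aqhq blm kxcqy
Hunk 2: at line 1 remove [qiki,ykjdh] add [pupyg,uazt] -> 7 lines: cldka umq pupyg uazt aqhq blm kxcqy
Hunk 3: at line 1 remove [umq,pupyg,uazt] add [uvich,vedy] -> 6 lines: cldka uvich vedy aqhq blm kxcqy
Hunk 4: at line 4 remove [blm] add [ajww,fjwr] -> 7 lines: cldka uvich vedy aqhq ajww fjwr kxcqy
Hunk 5: at line 4 remove [ajww,fjwr] add [ccbc] -> 6 lines: cldka uvich vedy aqhq ccbc kxcqy
Hunk 6: at line 1 remove [vedy,aqhq] add [azw,ilfgi,ewzj] -> 7 lines: cldka uvich azw ilfgi ewzj ccbc kxcqy
Final line count: 7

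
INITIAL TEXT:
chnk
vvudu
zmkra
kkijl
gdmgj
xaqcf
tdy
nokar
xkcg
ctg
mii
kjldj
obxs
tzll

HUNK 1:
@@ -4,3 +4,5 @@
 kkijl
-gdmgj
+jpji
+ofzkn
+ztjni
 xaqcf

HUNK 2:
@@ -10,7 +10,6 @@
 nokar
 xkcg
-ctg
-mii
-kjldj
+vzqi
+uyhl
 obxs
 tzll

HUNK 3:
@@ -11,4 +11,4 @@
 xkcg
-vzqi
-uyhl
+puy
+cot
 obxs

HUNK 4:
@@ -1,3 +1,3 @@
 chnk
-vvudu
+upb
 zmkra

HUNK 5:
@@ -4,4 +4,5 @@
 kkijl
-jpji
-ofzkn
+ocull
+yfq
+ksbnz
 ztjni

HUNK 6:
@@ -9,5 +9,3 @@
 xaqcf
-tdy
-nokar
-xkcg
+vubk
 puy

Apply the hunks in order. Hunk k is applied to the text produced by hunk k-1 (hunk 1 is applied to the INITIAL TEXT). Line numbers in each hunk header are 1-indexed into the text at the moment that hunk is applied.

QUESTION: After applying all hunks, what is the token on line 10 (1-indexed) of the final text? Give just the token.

Answer: vubk

Derivation:
Hunk 1: at line 4 remove [gdmgj] add [jpji,ofzkn,ztjni] -> 16 lines: chnk vvudu zmkra kkijl jpji ofzkn ztjni xaqcf tdy nokar xkcg ctg mii kjldj obxs tzll
Hunk 2: at line 10 remove [ctg,mii,kjldj] add [vzqi,uyhl] -> 15 lines: chnk vvudu zmkra kkijl jpji ofzkn ztjni xaqcf tdy nokar xkcg vzqi uyhl obxs tzll
Hunk 3: at line 11 remove [vzqi,uyhl] add [puy,cot] -> 15 lines: chnk vvudu zmkra kkijl jpji ofzkn ztjni xaqcf tdy nokar xkcg puy cot obxs tzll
Hunk 4: at line 1 remove [vvudu] add [upb] -> 15 lines: chnk upb zmkra kkijl jpji ofzkn ztjni xaqcf tdy nokar xkcg puy cot obxs tzll
Hunk 5: at line 4 remove [jpji,ofzkn] add [ocull,yfq,ksbnz] -> 16 lines: chnk upb zmkra kkijl ocull yfq ksbnz ztjni xaqcf tdy nokar xkcg puy cot obxs tzll
Hunk 6: at line 9 remove [tdy,nokar,xkcg] add [vubk] -> 14 lines: chnk upb zmkra kkijl ocull yfq ksbnz ztjni xaqcf vubk puy cot obxs tzll
Final line 10: vubk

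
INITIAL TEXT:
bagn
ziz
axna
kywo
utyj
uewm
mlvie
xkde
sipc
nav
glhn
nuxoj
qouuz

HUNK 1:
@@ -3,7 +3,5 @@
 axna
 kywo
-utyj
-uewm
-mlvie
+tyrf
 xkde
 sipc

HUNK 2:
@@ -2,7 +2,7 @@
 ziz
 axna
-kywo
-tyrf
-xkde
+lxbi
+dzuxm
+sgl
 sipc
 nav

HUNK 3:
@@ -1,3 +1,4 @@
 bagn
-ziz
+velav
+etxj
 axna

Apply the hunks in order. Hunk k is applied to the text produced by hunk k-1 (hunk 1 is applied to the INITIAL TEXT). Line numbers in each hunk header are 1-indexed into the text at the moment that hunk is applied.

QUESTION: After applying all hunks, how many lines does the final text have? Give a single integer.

Answer: 12

Derivation:
Hunk 1: at line 3 remove [utyj,uewm,mlvie] add [tyrf] -> 11 lines: bagn ziz axna kywo tyrf xkde sipc nav glhn nuxoj qouuz
Hunk 2: at line 2 remove [kywo,tyrf,xkde] add [lxbi,dzuxm,sgl] -> 11 lines: bagn ziz axna lxbi dzuxm sgl sipc nav glhn nuxoj qouuz
Hunk 3: at line 1 remove [ziz] add [velav,etxj] -> 12 lines: bagn velav etxj axna lxbi dzuxm sgl sipc nav glhn nuxoj qouuz
Final line count: 12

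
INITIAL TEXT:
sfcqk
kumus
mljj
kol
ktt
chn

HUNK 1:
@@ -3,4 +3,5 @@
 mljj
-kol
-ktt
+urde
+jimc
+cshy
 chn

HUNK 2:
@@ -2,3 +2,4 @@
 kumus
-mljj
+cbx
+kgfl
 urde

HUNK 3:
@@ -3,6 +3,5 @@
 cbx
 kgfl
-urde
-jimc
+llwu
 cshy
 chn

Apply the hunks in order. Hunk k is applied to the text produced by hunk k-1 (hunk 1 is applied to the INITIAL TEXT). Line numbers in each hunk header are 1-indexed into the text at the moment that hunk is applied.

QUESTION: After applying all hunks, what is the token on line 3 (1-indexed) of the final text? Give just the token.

Hunk 1: at line 3 remove [kol,ktt] add [urde,jimc,cshy] -> 7 lines: sfcqk kumus mljj urde jimc cshy chn
Hunk 2: at line 2 remove [mljj] add [cbx,kgfl] -> 8 lines: sfcqk kumus cbx kgfl urde jimc cshy chn
Hunk 3: at line 3 remove [urde,jimc] add [llwu] -> 7 lines: sfcqk kumus cbx kgfl llwu cshy chn
Final line 3: cbx

Answer: cbx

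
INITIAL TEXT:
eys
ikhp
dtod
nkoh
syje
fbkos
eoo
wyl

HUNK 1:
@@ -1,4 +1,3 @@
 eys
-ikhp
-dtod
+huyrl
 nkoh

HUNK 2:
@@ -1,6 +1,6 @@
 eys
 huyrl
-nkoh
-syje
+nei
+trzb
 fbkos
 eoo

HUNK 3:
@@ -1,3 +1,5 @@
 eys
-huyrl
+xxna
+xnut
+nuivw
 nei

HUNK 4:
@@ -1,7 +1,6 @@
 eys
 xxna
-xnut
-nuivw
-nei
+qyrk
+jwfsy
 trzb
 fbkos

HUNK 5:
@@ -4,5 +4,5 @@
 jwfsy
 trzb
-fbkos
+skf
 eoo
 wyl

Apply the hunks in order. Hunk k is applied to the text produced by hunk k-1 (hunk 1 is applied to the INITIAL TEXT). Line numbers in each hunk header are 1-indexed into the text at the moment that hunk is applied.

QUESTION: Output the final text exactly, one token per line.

Hunk 1: at line 1 remove [ikhp,dtod] add [huyrl] -> 7 lines: eys huyrl nkoh syje fbkos eoo wyl
Hunk 2: at line 1 remove [nkoh,syje] add [nei,trzb] -> 7 lines: eys huyrl nei trzb fbkos eoo wyl
Hunk 3: at line 1 remove [huyrl] add [xxna,xnut,nuivw] -> 9 lines: eys xxna xnut nuivw nei trzb fbkos eoo wyl
Hunk 4: at line 1 remove [xnut,nuivw,nei] add [qyrk,jwfsy] -> 8 lines: eys xxna qyrk jwfsy trzb fbkos eoo wyl
Hunk 5: at line 4 remove [fbkos] add [skf] -> 8 lines: eys xxna qyrk jwfsy trzb skf eoo wyl

Answer: eys
xxna
qyrk
jwfsy
trzb
skf
eoo
wyl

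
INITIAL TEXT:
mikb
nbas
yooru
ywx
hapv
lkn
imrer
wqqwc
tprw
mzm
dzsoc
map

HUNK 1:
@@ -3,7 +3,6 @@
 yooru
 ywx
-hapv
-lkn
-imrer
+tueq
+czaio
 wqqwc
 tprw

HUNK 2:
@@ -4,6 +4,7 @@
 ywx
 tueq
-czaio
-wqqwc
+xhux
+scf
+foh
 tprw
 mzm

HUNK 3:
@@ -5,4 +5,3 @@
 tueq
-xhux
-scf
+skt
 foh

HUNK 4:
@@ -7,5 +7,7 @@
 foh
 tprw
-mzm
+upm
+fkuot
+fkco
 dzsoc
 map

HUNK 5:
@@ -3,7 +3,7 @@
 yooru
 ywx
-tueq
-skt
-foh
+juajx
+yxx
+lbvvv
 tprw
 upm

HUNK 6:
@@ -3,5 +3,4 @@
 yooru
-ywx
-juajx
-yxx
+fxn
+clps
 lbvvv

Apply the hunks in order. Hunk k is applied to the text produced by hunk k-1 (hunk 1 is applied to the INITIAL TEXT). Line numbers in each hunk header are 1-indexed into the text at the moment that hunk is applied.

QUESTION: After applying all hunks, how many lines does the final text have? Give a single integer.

Hunk 1: at line 3 remove [hapv,lkn,imrer] add [tueq,czaio] -> 11 lines: mikb nbas yooru ywx tueq czaio wqqwc tprw mzm dzsoc map
Hunk 2: at line 4 remove [czaio,wqqwc] add [xhux,scf,foh] -> 12 lines: mikb nbas yooru ywx tueq xhux scf foh tprw mzm dzsoc map
Hunk 3: at line 5 remove [xhux,scf] add [skt] -> 11 lines: mikb nbas yooru ywx tueq skt foh tprw mzm dzsoc map
Hunk 4: at line 7 remove [mzm] add [upm,fkuot,fkco] -> 13 lines: mikb nbas yooru ywx tueq skt foh tprw upm fkuot fkco dzsoc map
Hunk 5: at line 3 remove [tueq,skt,foh] add [juajx,yxx,lbvvv] -> 13 lines: mikb nbas yooru ywx juajx yxx lbvvv tprw upm fkuot fkco dzsoc map
Hunk 6: at line 3 remove [ywx,juajx,yxx] add [fxn,clps] -> 12 lines: mikb nbas yooru fxn clps lbvvv tprw upm fkuot fkco dzsoc map
Final line count: 12

Answer: 12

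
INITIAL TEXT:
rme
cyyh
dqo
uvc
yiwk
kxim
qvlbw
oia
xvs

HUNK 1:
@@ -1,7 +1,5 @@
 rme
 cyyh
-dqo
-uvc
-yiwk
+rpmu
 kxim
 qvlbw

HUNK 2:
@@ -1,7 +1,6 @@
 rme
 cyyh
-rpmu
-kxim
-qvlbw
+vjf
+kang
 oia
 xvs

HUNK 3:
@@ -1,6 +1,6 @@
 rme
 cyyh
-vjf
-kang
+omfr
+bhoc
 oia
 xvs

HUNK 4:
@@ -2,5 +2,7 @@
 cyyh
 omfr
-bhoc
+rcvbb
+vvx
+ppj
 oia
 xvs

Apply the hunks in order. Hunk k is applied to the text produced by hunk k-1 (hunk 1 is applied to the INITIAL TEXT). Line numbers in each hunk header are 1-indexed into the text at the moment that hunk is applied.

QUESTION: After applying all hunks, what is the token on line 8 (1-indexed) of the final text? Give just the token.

Answer: xvs

Derivation:
Hunk 1: at line 1 remove [dqo,uvc,yiwk] add [rpmu] -> 7 lines: rme cyyh rpmu kxim qvlbw oia xvs
Hunk 2: at line 1 remove [rpmu,kxim,qvlbw] add [vjf,kang] -> 6 lines: rme cyyh vjf kang oia xvs
Hunk 3: at line 1 remove [vjf,kang] add [omfr,bhoc] -> 6 lines: rme cyyh omfr bhoc oia xvs
Hunk 4: at line 2 remove [bhoc] add [rcvbb,vvx,ppj] -> 8 lines: rme cyyh omfr rcvbb vvx ppj oia xvs
Final line 8: xvs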